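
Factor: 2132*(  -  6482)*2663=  - 2^3*7^1*13^1*41^1*463^1*2663^1 =-36801658712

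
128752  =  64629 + 64123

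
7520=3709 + 3811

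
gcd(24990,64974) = 4998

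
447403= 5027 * 89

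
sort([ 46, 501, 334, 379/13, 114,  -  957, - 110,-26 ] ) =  [ - 957,-110, -26,379/13,46, 114, 334, 501 ]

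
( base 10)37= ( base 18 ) 21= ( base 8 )45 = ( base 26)1b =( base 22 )1F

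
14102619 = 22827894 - 8725275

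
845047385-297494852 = 547552533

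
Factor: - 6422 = - 2^1*13^2*19^1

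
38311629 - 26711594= 11600035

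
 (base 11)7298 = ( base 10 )9666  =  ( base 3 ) 111021000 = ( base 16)25C2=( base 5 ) 302131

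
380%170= 40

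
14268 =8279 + 5989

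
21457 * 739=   15856723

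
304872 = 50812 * 6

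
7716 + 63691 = 71407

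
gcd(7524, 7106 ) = 418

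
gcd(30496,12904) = 8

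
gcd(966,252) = 42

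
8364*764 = 6390096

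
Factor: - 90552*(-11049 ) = 2^3*3^2*7^3*11^1*29^1*127^1= 1000509048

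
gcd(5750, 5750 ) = 5750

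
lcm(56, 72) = 504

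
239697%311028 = 239697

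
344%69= 68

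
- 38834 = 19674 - 58508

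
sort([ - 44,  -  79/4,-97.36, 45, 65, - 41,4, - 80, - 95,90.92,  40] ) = [-97.36 , - 95, -80, - 44, - 41, - 79/4 , 4, 40,45 , 65,  90.92 ]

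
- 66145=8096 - 74241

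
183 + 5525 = 5708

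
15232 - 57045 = -41813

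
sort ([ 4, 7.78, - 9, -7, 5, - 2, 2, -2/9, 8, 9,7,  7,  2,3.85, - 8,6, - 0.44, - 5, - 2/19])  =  [-9, - 8 ,  -  7, - 5, - 2, - 0.44, - 2/9, - 2/19,2,2,3.85, 4, 5,6,7,7, 7.78,8, 9]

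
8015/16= 500 + 15/16 = 500.94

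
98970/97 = 98970/97 = 1020.31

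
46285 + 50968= 97253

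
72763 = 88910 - 16147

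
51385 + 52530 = 103915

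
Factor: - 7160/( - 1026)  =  2^2*3^(-3 )*5^1*19^( - 1 ) * 179^1  =  3580/513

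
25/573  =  25/573=   0.04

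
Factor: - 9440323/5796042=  - 2^( - 1 )*3^( - 1) * 7^( - 1)*59^( - 1)*2339^ (-1) *9440323^1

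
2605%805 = 190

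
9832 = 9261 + 571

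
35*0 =0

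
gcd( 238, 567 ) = 7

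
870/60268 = 435/30134= 0.01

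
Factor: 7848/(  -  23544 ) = - 3^(  -  1 ) = -1/3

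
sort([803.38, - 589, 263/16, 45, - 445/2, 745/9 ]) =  [ - 589,-445/2 , 263/16,45, 745/9 , 803.38 ]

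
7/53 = 7/53 = 0.13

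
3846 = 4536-690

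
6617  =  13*509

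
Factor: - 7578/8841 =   -  2^1*3^1*7^( - 1 )=- 6/7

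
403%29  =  26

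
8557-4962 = 3595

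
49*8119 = 397831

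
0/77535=0 =0.00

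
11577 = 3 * 3859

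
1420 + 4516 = 5936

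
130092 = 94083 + 36009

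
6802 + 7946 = 14748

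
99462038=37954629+61507409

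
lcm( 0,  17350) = 0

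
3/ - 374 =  - 1  +  371/374= - 0.01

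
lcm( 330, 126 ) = 6930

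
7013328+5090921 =12104249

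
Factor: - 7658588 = - 2^2*7^1*273521^1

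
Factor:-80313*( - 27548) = 2^2*3^1*19^1 * 71^1*97^1 *1409^1= 2212462524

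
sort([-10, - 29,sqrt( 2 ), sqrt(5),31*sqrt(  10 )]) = [-29, - 10,sqrt (2),sqrt( 5), 31*sqrt(10) ]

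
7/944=7/944 = 0.01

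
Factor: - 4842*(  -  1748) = 2^3*3^2*19^1*23^1*269^1=8463816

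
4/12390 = 2/6195= 0.00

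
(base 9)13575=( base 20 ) 1311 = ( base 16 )2405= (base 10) 9221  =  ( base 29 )ARS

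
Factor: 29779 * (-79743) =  - 3^1*19^1 * 97^1*307^1*1399^1=-2374666797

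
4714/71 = 66 + 28/71= 66.39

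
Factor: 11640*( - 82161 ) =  - 956354040 = -  2^3*3^4*5^1*17^1*97^1*179^1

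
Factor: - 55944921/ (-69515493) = 59^1 *316073^1 * 23171831^(  -  1 ) = 18648307/23171831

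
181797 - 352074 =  - 170277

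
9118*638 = 5817284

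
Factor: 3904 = 2^6*61^1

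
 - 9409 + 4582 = - 4827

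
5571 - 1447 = 4124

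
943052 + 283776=1226828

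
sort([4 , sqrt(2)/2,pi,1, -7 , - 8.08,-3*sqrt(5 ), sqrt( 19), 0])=[ - 8.08,-7, - 3*sqrt(5),0, sqrt ( 2)/2, 1,pi,4, sqrt( 19)]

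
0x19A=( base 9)505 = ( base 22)IE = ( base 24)H2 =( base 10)410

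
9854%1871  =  499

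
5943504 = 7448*798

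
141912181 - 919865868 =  - 777953687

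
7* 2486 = 17402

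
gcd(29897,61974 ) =1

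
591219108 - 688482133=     -  97263025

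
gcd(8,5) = 1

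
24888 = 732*34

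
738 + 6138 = 6876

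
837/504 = 93/56 = 1.66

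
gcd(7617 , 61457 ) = 1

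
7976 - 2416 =5560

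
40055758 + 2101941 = 42157699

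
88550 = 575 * 154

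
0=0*9456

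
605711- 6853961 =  - 6248250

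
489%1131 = 489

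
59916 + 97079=156995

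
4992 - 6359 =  - 1367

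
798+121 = 919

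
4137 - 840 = 3297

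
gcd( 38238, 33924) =6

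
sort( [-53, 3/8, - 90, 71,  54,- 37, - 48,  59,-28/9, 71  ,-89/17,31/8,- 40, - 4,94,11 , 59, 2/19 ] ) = [  -  90, - 53, - 48 , - 40, - 37, - 89/17,-4, - 28/9, 2/19,3/8,  31/8, 11,54,59, 59  ,  71, 71, 94 ]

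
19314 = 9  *2146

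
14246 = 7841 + 6405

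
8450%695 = 110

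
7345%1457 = 60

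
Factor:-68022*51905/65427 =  - 1176893970/21809 = - 2^1*3^1*5^1*7^1*113^ (  -  1)*193^( - 1 )*1483^1*3779^1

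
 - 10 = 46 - 56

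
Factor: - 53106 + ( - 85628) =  - 2^1*71^1*  977^1 = - 138734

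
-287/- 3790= 287/3790 = 0.08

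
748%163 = 96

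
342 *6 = 2052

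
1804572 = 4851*372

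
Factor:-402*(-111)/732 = 7437/122 = 2^( - 1 )*3^1*37^1*61^(  -  1 )*67^1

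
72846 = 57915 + 14931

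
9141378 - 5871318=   3270060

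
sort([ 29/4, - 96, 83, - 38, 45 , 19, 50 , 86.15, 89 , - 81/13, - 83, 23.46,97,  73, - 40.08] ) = [ - 96,-83,- 40.08, - 38, - 81/13,29/4, 19, 23.46,45,  50,73, 83, 86.15, 89,97 ]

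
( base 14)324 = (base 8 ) 1154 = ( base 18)1G8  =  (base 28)m4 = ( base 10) 620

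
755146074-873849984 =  - 118703910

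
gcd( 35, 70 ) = 35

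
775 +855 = 1630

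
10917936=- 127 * ( - 85968)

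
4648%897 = 163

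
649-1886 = - 1237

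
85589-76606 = 8983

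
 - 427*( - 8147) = 3478769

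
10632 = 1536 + 9096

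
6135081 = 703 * 8727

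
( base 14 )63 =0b1010111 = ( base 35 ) 2H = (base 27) 36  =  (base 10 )87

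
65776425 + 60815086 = 126591511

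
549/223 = 549/223 = 2.46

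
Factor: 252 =2^2*3^2*  7^1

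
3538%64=18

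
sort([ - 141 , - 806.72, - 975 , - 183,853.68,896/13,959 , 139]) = [ - 975, - 806.72 , - 183,-141, 896/13,139 , 853.68, 959]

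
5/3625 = 1/725 = 0.00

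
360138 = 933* 386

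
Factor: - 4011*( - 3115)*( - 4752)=  -  59372747280  =  - 2^4 * 3^4*5^1*7^2*11^1*89^1*191^1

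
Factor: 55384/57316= 2^1*43^1 * 89^(-1 ) = 86/89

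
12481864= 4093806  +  8388058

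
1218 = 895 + 323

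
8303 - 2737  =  5566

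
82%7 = 5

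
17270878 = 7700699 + 9570179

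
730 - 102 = 628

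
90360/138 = 654 + 18/23 =654.78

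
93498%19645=14918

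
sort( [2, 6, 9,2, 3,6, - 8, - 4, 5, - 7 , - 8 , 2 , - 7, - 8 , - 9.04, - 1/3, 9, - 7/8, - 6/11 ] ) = [-9.04, - 8, - 8, - 8 , - 7,-7 , - 4, - 7/8, - 6/11, - 1/3 , 2,  2, 2,3 , 5,6,6,  9, 9]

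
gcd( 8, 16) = 8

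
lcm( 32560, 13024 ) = 65120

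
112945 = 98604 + 14341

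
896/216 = 4+4/27 = 4.15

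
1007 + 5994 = 7001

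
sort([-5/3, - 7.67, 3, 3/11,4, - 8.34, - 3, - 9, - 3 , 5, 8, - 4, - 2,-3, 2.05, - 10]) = [ - 10, - 9  , - 8.34, - 7.67,  -  4, - 3, - 3,-3 , - 2,-5/3,3/11,2.05,3,4, 5, 8]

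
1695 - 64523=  - 62828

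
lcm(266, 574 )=10906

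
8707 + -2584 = 6123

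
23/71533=23/71533 = 0.00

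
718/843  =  718/843=0.85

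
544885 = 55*9907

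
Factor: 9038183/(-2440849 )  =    -  7^1*11^1*107^1*1097^1*2440849^ ( - 1)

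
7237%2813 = 1611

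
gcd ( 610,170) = 10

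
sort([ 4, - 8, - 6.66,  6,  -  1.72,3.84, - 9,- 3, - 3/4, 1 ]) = [ - 9, - 8, - 6.66, - 3, - 1.72,-3/4,1, 3.84, 4 , 6]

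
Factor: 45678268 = 2^2*11419567^1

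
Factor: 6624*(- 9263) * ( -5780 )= 354649887360= 2^7*3^2*5^1*17^2*23^1*59^1*157^1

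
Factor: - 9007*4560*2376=-97586881920  =  - 2^7* 3^4*5^1*11^1*19^1 *9007^1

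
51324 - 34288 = 17036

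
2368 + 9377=11745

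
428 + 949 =1377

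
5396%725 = 321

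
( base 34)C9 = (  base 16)1a1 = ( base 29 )EB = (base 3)120110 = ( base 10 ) 417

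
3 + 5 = 8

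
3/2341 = 3/2341 = 0.00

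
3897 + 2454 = 6351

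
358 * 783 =280314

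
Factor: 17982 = 2^1*3^5*37^1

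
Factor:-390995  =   - 5^1*11^1*7109^1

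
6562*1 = 6562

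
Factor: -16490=-2^1*5^1*17^1*97^1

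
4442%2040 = 362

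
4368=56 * 78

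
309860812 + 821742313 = 1131603125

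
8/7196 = 2/1799=0.00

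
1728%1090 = 638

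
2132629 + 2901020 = 5033649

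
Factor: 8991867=3^1*367^1*8167^1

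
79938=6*13323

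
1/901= 1/901 = 0.00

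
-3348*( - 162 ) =542376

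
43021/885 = 48 + 541/885 = 48.61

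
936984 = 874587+62397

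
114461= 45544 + 68917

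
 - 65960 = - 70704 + 4744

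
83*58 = 4814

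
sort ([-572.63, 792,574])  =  [-572.63,  574,792] 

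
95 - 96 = - 1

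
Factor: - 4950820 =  - 2^2*5^1*7^1 * 35363^1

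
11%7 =4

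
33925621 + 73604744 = 107530365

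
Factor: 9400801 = 19^2*26041^1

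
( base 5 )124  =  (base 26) 1d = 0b100111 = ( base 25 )1E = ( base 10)39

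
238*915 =217770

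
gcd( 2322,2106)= 54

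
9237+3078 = 12315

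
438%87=3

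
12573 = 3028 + 9545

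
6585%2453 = 1679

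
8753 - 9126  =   - 373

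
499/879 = 499/879 = 0.57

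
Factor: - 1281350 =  - 2^1*5^2*7^2 * 523^1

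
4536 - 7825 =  - 3289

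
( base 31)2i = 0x50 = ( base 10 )80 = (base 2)1010000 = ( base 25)35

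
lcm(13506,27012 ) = 27012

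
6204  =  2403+3801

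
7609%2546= 2517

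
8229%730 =199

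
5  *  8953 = 44765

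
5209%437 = 402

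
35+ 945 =980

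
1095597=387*2831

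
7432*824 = 6123968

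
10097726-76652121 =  - 66554395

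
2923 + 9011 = 11934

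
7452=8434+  - 982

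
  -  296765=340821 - 637586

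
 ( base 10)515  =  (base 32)G3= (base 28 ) ib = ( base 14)28b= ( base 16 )203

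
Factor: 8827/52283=13/77  =  7^( - 1)*11^( - 1 )*13^1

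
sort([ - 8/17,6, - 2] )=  [-2 , - 8/17,6 ] 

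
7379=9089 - 1710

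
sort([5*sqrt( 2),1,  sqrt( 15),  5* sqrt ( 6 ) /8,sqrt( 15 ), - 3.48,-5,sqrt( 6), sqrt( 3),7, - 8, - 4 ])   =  [ - 8 , - 5, - 4, - 3.48, 1, 5 * sqrt( 6 ) /8,sqrt( 3),sqrt(6),sqrt(15),  sqrt( 15), 7,5*sqrt( 2 )]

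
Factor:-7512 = -2^3*3^1*313^1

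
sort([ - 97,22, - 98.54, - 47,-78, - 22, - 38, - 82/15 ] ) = [ - 98.54,  -  97, - 78, - 47, - 38, - 22, - 82/15,22]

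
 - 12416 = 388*( -32)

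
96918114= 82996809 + 13921305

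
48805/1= 48805 = 48805.00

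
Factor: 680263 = 680263^1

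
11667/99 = 117 + 28/33 = 117.85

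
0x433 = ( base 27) 1cm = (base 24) 1kj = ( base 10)1075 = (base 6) 4551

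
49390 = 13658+35732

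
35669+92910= 128579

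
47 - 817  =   - 770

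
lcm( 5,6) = 30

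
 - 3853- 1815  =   - 5668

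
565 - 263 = 302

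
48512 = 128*379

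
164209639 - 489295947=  - 325086308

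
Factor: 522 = 2^1*3^2*29^1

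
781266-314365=466901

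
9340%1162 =44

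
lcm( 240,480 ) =480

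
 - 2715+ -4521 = -7236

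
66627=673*99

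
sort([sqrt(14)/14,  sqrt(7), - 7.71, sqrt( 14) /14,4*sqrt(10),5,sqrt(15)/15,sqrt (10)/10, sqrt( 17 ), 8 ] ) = [  -  7.71,sqrt(15)/15,sqrt( 14)/14 , sqrt(14)/14,sqrt(10)/10, sqrt( 7),sqrt (17) , 5,8, 4*sqrt( 10 )]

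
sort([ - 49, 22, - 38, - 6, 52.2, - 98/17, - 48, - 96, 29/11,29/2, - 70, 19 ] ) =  [ -96, - 70,- 49, - 48, - 38, - 6, - 98/17,  29/11,29/2,  19, 22, 52.2 ] 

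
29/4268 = 29/4268 = 0.01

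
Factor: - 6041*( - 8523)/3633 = 3^1*173^( - 1)*863^1  *947^1 = 2451783/173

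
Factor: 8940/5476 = 2235/1369 = 3^1*5^1*37^( - 2 ) * 149^1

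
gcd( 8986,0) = 8986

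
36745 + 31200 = 67945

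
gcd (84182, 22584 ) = 2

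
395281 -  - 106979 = 502260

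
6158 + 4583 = 10741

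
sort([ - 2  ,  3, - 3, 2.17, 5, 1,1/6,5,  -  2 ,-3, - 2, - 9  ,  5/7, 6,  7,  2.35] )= [ - 9, -3,-3, - 2, - 2,-2, 1/6, 5/7, 1, 2.17, 2.35,  3, 5,5,  6, 7]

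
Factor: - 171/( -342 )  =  1/2 = 2^(-1)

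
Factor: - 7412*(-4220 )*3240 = 2^7 * 3^4*5^2*17^1*109^1*211^1 = 101342793600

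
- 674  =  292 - 966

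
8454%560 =54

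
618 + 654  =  1272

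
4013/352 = 4013/352 = 11.40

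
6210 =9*690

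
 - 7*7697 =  - 53879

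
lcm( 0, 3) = 0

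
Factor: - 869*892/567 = -775148/567 = -2^2*3^(  -  4)*7^ (-1)*11^1*79^1*223^1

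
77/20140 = 77/20140 = 0.00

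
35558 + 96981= 132539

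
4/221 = 4/221 =0.02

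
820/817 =1+3/817 = 1.00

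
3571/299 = 11 + 282/299  =  11.94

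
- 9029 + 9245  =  216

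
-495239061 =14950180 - 510189241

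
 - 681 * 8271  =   - 5632551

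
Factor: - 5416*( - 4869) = 2^3 * 3^2*541^1*677^1= 26370504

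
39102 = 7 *5586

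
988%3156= 988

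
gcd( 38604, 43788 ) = 12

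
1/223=1/223= 0.00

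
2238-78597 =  - 76359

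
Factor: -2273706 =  - 2^1*3^2*126317^1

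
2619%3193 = 2619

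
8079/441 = 18 + 47/147 = 18.32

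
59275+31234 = 90509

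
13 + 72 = 85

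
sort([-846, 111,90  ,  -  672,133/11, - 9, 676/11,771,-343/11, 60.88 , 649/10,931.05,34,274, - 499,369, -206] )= [ - 846, - 672, - 499, - 206,-343/11, - 9 , 133/11,34, 60.88,676/11, 649/10,90,111,274,369,771, 931.05 ] 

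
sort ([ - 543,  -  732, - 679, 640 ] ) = [ - 732, - 679,-543, 640]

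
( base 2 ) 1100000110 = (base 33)nf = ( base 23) 1AF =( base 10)774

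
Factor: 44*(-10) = - 2^3 * 5^1 * 11^1 = - 440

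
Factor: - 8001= -3^2*7^1* 127^1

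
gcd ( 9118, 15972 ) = 2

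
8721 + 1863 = 10584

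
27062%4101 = 2456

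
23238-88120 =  - 64882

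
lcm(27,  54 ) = 54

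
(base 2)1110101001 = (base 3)1021201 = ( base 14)4AD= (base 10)937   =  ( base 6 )4201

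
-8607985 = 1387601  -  9995586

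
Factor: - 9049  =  -9049^1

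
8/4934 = 4/2467=0.00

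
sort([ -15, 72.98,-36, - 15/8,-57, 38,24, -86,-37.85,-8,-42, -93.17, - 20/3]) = [ - 93.17, - 86 , - 57,-42, - 37.85, - 36,-15,  -  8, - 20/3, - 15/8, 24,  38, 72.98 ] 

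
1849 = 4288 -2439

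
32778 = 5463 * 6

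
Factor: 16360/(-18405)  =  -2^3 * 3^( - 2 ) = - 8/9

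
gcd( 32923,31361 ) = 11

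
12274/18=6137/9=681.89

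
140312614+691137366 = 831449980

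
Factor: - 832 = -2^6*13^1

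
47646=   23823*2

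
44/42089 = 44/42089  =  0.00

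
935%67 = 64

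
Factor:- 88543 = - 7^2*13^1*139^1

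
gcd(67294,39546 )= 2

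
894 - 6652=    - 5758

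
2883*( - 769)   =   - 2217027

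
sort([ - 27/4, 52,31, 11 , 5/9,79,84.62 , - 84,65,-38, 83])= [-84, - 38, - 27/4, 5/9,11,31,  52,65,79, 83  ,  84.62] 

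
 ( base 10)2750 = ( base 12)1712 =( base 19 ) 7BE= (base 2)101010111110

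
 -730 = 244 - 974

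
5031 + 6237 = 11268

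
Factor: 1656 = 2^3*3^2*23^1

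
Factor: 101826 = 2^1 * 3^2*5657^1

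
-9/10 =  - 9/10 = - 0.90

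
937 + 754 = 1691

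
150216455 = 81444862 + 68771593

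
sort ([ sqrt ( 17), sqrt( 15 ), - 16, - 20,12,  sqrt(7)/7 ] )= [ - 20, - 16, sqrt (7 ) /7, sqrt( 15), sqrt( 17 ), 12]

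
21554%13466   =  8088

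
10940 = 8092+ 2848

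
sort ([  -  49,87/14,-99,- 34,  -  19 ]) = [-99, - 49, - 34, - 19, 87/14 ] 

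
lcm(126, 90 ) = 630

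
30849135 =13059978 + 17789157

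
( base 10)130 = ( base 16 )82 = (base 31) 46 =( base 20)6A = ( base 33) 3v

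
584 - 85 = 499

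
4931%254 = 105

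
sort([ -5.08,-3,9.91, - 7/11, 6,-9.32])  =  [ - 9.32, - 5.08, - 3,  -  7/11,6,9.91 ]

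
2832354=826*3429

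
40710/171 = 238 + 4/57 =238.07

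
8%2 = 0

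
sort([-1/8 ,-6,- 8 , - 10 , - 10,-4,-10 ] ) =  [ - 10, - 10,-10,-8, - 6, - 4, - 1/8] 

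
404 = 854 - 450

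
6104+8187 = 14291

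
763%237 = 52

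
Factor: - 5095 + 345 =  - 4750 =- 2^1*5^3*19^1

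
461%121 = 98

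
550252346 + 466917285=1017169631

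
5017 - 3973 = 1044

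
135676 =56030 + 79646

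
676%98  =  88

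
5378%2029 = 1320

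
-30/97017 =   -  1 + 32329/32339=- 0.00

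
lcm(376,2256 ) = 2256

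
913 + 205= 1118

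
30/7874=15/3937 = 0.00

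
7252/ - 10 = -726 + 4/5= - 725.20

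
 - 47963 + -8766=-56729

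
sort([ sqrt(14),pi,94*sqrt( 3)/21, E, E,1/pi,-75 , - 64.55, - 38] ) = [ - 75, - 64.55, - 38, 1/pi,E , E , pi, sqrt(14), 94*sqrt( 3)/21] 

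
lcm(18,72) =72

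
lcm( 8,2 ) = 8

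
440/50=8 +4/5 =8.80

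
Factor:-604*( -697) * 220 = 2^4*5^1*11^1*17^1*41^1*151^1= 92617360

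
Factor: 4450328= 2^3*17^1* 43^1*761^1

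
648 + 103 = 751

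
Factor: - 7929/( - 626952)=2^( - 3 )*3^1*151^( - 1 )*173^(-1)*881^1= 2643/208984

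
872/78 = 11 + 7/39 = 11.18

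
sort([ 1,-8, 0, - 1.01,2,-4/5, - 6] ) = [ - 8,-6, - 1.01, - 4/5 , 0, 1,2 ] 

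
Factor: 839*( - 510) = -2^1*3^1*5^1*17^1*839^1 = - 427890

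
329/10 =32+9/10 = 32.90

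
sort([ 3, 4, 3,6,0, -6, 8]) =[ - 6 , 0 , 3, 3,4,  6,8]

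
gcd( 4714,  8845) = 1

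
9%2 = 1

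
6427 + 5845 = 12272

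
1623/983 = 1623/983 = 1.65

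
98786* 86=8495596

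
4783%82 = 27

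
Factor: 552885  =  3^1 * 5^1*29^1*31^1*41^1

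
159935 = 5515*29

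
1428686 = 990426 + 438260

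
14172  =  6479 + 7693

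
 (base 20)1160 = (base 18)1856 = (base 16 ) 2148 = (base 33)7r6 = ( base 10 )8520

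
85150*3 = 255450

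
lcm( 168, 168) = 168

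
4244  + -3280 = 964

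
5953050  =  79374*75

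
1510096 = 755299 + 754797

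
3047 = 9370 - 6323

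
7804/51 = 7804/51  =  153.02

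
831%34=15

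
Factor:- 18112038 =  - 2^1*3^1*7^1* 17^1*25367^1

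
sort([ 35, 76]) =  [35,76 ] 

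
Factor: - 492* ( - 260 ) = 2^4*3^1*5^1 * 13^1*41^1 = 127920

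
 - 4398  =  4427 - 8825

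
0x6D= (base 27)41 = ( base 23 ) 4H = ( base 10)109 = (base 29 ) 3M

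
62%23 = 16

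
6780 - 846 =5934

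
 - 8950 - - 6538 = - 2412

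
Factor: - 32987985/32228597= - 3^1 * 5^1 * 41^1*103^(  -  1) * 53639^1  *312899^( - 1)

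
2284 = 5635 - 3351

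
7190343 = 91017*79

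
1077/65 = 1077/65 = 16.57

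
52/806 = 2/31 =0.06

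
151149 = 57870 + 93279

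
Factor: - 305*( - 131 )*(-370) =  - 14783350 = - 2^1*5^2*37^1 * 61^1 * 131^1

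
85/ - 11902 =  - 1+11817/11902=-0.01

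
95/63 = 95/63= 1.51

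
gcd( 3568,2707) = 1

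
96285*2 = 192570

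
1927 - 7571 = -5644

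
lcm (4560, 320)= 18240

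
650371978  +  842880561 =1493252539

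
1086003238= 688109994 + 397893244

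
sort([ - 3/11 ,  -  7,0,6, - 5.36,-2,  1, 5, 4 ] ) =[ - 7, - 5.36,-2, -3/11,  0, 1,4, 5, 6]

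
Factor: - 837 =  - 3^3*31^1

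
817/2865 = 817/2865  =  0.29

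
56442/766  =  28221/383=73.68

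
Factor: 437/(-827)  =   -19^1 * 23^1*827^(-1) 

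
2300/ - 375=-7 + 13/15=-6.13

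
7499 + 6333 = 13832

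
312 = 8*39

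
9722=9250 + 472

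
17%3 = 2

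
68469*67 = 4587423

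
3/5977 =3/5977 = 0.00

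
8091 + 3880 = 11971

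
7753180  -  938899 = 6814281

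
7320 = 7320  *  1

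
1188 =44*27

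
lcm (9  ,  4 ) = 36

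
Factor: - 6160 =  - 2^4*5^1*7^1*11^1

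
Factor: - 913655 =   -  5^1*359^1*509^1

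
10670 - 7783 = 2887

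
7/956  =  7/956 = 0.01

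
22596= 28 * 807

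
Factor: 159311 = 159311^1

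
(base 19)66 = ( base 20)60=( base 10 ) 120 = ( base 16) 78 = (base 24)50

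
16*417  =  6672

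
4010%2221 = 1789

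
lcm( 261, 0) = 0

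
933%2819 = 933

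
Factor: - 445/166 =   -  2^( - 1 )*5^1 * 83^( - 1 )*89^1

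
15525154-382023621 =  - 366498467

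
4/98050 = 2/49025  =  0.00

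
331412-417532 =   -  86120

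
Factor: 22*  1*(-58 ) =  - 2^2 * 11^1*29^1 = - 1276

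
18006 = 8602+9404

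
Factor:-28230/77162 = -3^1 *5^1*41^(  -  1) =- 15/41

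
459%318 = 141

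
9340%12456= 9340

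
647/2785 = 647/2785 = 0.23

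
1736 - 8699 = -6963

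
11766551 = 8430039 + 3336512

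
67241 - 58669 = 8572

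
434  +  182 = 616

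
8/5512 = 1/689 = 0.00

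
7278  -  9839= - 2561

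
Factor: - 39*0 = 0  =  0^1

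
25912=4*6478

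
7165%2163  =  676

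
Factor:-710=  -2^1*5^1*71^1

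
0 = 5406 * 0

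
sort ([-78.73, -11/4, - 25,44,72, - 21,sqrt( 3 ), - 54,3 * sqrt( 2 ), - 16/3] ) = [ - 78.73,  -  54 , - 25, - 21, - 16/3,  -  11/4,sqrt( 3),3 * sqrt( 2 ),44, 72]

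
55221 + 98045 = 153266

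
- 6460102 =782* (  -  8261 )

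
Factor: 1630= 2^1*5^1*163^1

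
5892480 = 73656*80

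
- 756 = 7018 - 7774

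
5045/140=36 + 1/28 = 36.04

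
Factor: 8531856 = 2^4* 3^2*179^1*331^1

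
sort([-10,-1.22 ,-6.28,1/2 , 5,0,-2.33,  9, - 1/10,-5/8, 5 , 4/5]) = [-10, - 6.28, -2.33,  -  1.22,  -  5/8,  -  1/10,0, 1/2,4/5,  5,5,9]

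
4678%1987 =704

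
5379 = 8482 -3103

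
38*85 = 3230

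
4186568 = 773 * 5416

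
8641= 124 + 8517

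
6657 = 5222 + 1435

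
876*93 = 81468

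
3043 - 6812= - 3769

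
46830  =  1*46830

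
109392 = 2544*43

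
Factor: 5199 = 3^1*1733^1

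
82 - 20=62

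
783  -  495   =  288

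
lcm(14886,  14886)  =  14886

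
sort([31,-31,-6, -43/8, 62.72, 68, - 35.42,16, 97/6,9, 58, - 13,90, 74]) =[-35.42 ,-31,-13, - 6, - 43/8,  9,16,97/6,31, 58,  62.72,68, 74, 90]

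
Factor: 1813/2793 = 3^( - 1)*19^( - 1 )*37^1 = 37/57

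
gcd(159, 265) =53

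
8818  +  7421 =16239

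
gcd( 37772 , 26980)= 5396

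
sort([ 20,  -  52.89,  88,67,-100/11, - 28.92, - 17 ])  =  [ - 52.89, - 28.92,- 17,-100/11, 20, 67, 88]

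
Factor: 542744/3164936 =101^(-1)*3917^ ( - 1 )*67843^1 =67843/395617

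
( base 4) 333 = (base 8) 77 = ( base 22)2J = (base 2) 111111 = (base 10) 63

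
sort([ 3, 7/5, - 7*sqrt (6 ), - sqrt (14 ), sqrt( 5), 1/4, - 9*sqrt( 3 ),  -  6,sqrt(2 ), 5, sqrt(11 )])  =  [ - 7*sqrt(6), - 9*sqrt(3 ),- 6,  -  sqrt(14), 1/4,7/5,  sqrt(2), sqrt(5 ), 3, sqrt(11 ), 5]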